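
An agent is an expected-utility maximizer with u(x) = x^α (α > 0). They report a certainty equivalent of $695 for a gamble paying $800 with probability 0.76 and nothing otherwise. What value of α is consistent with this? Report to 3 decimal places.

α ≈ 1.951

EU(lottery) = 0.76·800^α + 0.24·0 = 0.76·800^α.
Setting u(695) equal to that: 695^α = 0.76·800^α ⇒ (695/800)^α = 0.76.
Take logs: α = ln 0.76 / ln(695/800) ≈ 1.95051.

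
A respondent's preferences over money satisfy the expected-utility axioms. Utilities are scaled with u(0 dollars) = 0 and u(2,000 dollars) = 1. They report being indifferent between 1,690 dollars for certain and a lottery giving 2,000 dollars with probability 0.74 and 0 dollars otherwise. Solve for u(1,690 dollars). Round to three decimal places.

The indifference gives u(1,690 dollars) = 0.74·u(2,000 dollars) + 0.26·u(0 dollars) = 0.74·1 + 0.26·0 = 0.74.

0.740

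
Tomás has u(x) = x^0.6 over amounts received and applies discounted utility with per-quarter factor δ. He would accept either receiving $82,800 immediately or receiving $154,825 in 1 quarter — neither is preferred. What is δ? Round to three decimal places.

δ ≈ 0.687

The payoff in 1 quarter is discounted by δ, so u(82800) = δ·u(154825) and δ = u(82800)/u(154825).
Since u(x) = x^0.6, δ = (82800/154825)^0.6 = 0.53480^0.6 = 0.68693.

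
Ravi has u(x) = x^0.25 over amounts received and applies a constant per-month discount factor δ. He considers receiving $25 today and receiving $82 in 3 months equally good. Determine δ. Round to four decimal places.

δ ≈ 0.9058

Indifference means u(25) = δ^3 · u(82), so δ^3 = u(25)/u(82).
Since u(x) = x^0.25, δ^3 = (25/82)^0.25 = 0.30488^0.25 = 0.74307.
Hence δ = (0.74307)^(1/3) = 0.905755.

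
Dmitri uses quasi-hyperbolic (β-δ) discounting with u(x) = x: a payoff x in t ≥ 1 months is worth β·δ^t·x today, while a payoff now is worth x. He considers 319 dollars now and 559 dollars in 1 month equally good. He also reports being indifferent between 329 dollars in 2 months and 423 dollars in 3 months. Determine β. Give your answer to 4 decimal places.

β ≈ 0.7337

From the later pair, β·δ^2·329 = β·δ^3·423; dividing through, δ = 329/423 = 0.77778.
The first indifference: 319 = β·δ·559, so β = 319/(δ·559) = 319/(0.77778·559) ≈ 0.7337.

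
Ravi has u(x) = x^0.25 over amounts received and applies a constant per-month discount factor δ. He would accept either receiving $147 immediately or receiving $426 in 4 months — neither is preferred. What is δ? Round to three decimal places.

δ ≈ 0.936

The payoff in 4 months is discounted by δ^4, so u(147) = δ^4·u(426) and δ^4 = u(147)/u(426).
Since u(x) = x^0.25, δ^4 = (147/426)^0.25 = 0.34507^0.25 = 0.76644.
So δ = 0.76644^(1/4) ≈ 0.936.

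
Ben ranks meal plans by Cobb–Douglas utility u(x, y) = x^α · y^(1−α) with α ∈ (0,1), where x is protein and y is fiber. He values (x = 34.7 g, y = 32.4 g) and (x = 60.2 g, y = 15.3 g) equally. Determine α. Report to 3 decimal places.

α ≈ 0.577

Set the two utilities equal: 34.7^α·32.4^(1−α) = 60.2^α·15.3^(1−α).
Rearrange to (34.7/60.2)^α = (15.3/32.4)^(1−α) and take logs: α·-0.550933 = (1−α)·-0.750306.
So α/(1−α) = (-0.750306)/(-0.550933) = 1.361882, and α = 1.361882/2.361882 ≈ 0.577.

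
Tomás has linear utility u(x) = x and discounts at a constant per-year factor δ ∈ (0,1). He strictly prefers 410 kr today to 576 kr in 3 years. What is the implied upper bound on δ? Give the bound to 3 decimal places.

Under u(x) = x this choice says 410 > δ^3·576.
Hence δ^3 < 410/576 = 0.71181, and x ↦ x^(1/3) is increasing on (0,∞).
δ < 0.71181^(1/3) = 0.893.

δ < 0.893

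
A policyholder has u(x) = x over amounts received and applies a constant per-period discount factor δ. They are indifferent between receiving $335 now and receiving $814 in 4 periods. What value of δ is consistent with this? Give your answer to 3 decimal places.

δ ≈ 0.801

The payoff in 4 periods is discounted by δ^4, so u(335) = δ^4·u(814) and δ^4 = u(335)/u(814).
With u(x) = x: δ^4 = 335/814 = 0.41155.
So δ = 0.41155^(1/4) ≈ 0.801.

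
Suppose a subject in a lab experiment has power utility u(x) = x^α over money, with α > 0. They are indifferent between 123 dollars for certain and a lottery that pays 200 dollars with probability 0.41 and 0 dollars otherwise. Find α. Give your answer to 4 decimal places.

α ≈ 1.8341

EU(lottery) = 0.41·200^α + 0.59·0 = 0.41·200^α.
Indifference: 123^α = 0.41·200^α, so (123/200)^α = 0.41.
Take logs: α = ln 0.41 / ln(123/200) ≈ 1.834062.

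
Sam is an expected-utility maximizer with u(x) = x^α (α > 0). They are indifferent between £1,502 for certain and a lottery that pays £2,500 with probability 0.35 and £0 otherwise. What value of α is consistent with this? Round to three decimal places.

α ≈ 2.061

Since u(0) = 0, the lottery's EU is 0.35·2500^α.
Setting u(1502) equal to that: 1502^α = 0.35·2500^α ⇒ (1502/2500)^α = 0.35.
Taking logs: α·ln(1502/2500) = ln(0.35), so α = -1.049822 / -0.509493 ≈ 2.061.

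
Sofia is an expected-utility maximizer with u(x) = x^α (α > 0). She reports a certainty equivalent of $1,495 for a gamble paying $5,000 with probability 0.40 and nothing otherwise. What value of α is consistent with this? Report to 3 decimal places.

α ≈ 0.759

The lottery's expected utility is 0.40·u(5000) + 0.60·u(0) = 0.40·5000^α (since u(0) = 0 for α > 0).
Setting u(1495) equal to that: 1495^α = 0.40·5000^α ⇒ (1495/5000)^α = 0.40.
Take logs: α = ln 0.40 / ln(1495/5000) ≈ 0.75895.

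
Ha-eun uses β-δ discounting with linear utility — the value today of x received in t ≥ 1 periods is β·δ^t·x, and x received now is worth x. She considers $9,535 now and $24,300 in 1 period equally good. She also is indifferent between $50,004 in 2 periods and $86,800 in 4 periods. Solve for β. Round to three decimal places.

β ≈ 0.517

The second indifference involves only future payoffs, so β cancels: β·δ^2·50004 = β·δ^4·86800, giving δ^2 = 50004/86800 = 0.57608, so δ = 0.75900.
Now use the now-vs-future pair: 9535 = β·δ·24300 gives β = 9535/(0.75900·24300) ≈ 0.517.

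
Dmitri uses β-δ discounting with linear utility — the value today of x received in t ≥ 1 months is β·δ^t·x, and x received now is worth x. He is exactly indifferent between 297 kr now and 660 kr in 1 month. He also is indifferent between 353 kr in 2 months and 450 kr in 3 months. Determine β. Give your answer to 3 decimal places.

Both payoffs in the second observation are in the future, so β drops out: δ^2·353 = δ^3·450 ⇒ δ = 353/450 = 0.78444.
Substituting δ into 297 = β·δ·660: β = 297/(517.733) ≈ 0.574.

β ≈ 0.574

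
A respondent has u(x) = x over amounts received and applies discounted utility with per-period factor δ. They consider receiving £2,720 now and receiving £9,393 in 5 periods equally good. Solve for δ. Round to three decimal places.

δ ≈ 0.780

The payoff in 5 periods is discounted by δ^5, so u(2720) = δ^5·u(9393) and δ^5 = u(2720)/u(9393).
With u(x) = x: δ^5 = 2720/9393 = 0.28958.
Hence δ = (0.28958)^(1/5) = 0.78046.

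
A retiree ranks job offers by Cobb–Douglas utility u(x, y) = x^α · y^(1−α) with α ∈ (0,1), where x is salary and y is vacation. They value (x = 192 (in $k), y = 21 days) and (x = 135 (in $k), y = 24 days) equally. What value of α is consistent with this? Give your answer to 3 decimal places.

α ≈ 0.275

Set the two utilities equal: 192^α·21^(1−α) = 135^α·24^(1−α).
(192/135)^α = (24/21)^(1−α); take logs: α·ln(192/135) = (1−α)·ln(24/21), i.e. α·0.352221 = (1−α)·0.133531.
With A = 0.352221 and B = 0.133531: α·A = (1−α)·B, so α = B/(A+B) = 0.133531/0.485752 ≈ 0.275.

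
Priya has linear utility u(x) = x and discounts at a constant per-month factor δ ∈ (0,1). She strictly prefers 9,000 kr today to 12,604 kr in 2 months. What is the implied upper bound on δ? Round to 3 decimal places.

Comparing present values: 9000 > δ^2·12604.
Hence δ^2 < 9000/12604 = 0.71406, and x ↦ x^(1/2) is increasing on (0,∞).
δ < (9000/12604)^(1/2) ≈ 0.845.

δ < 0.845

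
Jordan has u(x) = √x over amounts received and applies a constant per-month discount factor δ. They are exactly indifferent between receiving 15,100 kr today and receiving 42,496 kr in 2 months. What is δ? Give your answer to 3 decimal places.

Equating discounted utilities: u(15100) = δ^2·u(42496) ⇒ δ^2 = u(15100)/u(42496).
Since u(x) = √x, δ^2 = √(15100/42496) = 0.59609.
So δ = 0.59609^(1/2) ≈ 0.772.

δ ≈ 0.772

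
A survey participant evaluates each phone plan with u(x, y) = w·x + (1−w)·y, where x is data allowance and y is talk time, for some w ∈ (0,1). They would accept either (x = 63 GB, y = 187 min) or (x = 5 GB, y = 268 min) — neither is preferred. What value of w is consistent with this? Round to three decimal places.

w = 0.583

u(63,187) = u(5,268) means w·63 + (1−w)·187 = w·5 + (1−w)·268.
Collecting terms: w·58 = (1−w)·81.
So w/(1−w) = 81/58 = 1.3966, giving w = 81/(58+81) = 0.583.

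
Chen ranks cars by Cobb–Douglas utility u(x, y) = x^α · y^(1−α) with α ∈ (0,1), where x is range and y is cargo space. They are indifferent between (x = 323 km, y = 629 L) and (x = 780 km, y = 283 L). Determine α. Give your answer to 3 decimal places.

α ≈ 0.475

The Cobb–Douglas utilities coincide, so 323^α·629^(1−α) = 780^α·283^(1−α).
(323/780)^α = (283/629)^(1−α); take logs: α·ln(323/780) = (1−α)·ln(283/629), i.e. α·-0.881642 = (1−α)·-0.798684.
With A = -0.881642 and B = -0.798684: α·A = (1−α)·B, so α = B/(A+B) = -0.798684/-1.680326 ≈ 0.475.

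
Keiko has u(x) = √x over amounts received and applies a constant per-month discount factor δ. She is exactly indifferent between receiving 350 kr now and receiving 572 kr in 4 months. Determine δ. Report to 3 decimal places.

δ ≈ 0.940

Indifference means u(350) = δ^4 · u(572), so δ^4 = u(350)/u(572).
Since u(x) = √x, δ^4 = √(350/572) = 0.78223.
Taking the 4th root: δ = 0.78223^(1/4) ≈ 0.940.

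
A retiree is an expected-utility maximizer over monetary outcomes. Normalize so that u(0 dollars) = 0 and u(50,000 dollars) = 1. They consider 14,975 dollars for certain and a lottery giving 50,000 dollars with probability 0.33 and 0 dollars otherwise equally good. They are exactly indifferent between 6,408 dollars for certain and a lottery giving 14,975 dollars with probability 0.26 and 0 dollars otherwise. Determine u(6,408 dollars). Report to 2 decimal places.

0.09

First, u(14,975 dollars) = 0.33·u(50,000 dollars) + 0.67·u(0 dollars) = 0.33.
The second indifference gives u(6,408 dollars) = 0.26·u(14,975 dollars) + 0.74·u(0 dollars) = 0.26·0.33 + 0.74·0.00 = 0.0858.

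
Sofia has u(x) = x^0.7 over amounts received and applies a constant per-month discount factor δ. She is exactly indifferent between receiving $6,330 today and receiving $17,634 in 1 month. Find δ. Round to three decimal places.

δ ≈ 0.488

The payoff in 1 month is discounted by δ, so u(6330) = δ·u(17634) and δ = u(6330)/u(17634).
With u(x) = x^0.7: δ = 6330^0.7/17634^0.7 = (6330/17634)^0.7 = 0.48813.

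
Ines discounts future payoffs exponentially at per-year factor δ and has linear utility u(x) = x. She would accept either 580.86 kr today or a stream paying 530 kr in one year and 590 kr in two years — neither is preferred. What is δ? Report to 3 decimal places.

Equating present values: 580.86 = 530δ + 590δ².
Rearranged: 590δ² + 530δ − 580.86 = 0.
By the quadratic formula (taking the positive root), δ = (−530 + √1651729.60) / 1180 ≈ 0.640.

δ ≈ 0.640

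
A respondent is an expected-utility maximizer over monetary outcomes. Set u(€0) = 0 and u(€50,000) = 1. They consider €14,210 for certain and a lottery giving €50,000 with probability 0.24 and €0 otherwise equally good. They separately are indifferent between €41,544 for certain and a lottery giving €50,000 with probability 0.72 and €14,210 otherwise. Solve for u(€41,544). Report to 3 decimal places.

From the first indifference, u(€14,210) = 0.24·u(€50,000) + 0.76·u(€0) = 0.24·1 + 0.76·0 = 0.24.
The second indifference gives u(€41,544) = 0.72·u(€50,000) + 0.28·u(€14,210) = 0.72·1.00 + 0.28·0.24 = 0.7872.

0.787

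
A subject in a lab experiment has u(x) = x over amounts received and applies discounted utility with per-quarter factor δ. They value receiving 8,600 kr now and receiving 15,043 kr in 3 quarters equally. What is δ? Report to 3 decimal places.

Equating discounted utilities: u(8600) = δ^3·u(15043) ⇒ δ^3 = u(8600)/u(15043).
With u(x) = x: δ^3 = 8600/15043 = 0.57169.
Taking the cube root: δ = 0.57169^(1/3) ≈ 0.830.

δ ≈ 0.830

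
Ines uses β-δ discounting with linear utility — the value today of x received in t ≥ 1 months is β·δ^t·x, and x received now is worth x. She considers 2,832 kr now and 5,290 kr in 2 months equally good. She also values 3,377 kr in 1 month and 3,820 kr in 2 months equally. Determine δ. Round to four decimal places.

δ ≈ 0.8840

The second indifference involves only future payoffs, so β cancels: β·δ^1·3377 = β·δ^2·3820, giving δ = 3377/3820 = 0.88403.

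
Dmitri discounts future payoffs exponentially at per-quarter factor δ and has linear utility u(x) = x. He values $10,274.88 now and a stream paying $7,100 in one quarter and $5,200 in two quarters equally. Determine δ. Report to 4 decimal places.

The stream is worth 7100δ + 5200δ² today, so 7100δ + 5200δ² = 10274.88.
Rearranged: 5200δ² + 7100δ − 10274.88 = 0.
By the quadratic formula (taking the positive root), δ = (−7100 + √264127504.00) / 10400 ≈ 0.8800.

δ ≈ 0.8800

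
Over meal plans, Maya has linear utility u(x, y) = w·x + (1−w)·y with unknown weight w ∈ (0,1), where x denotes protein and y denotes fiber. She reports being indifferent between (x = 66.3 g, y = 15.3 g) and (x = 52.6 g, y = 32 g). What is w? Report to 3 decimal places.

w = 0.549

u(66.3,15.3) = u(52.6,32) means w·66.3 + (1−w)·15.3 = w·52.6 + (1−w)·32.
Rearranging, 13.7·w − 16.7·(1−w) = 0.
Hence w = 16.7/(13.7+16.7) = 16.7/30.4 = 0.549.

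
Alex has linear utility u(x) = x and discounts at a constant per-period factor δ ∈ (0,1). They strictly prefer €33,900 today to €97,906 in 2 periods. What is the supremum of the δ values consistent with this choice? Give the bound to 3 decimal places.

δ < 0.588

Under u(x) = x this choice says 33900 > δ^2·97906.
Hence δ^2 < 33900/97906 = 0.34625, and x ↦ x^(1/2) is increasing on (0,∞).
δ < (33900/97906)^(1/2) ≈ 0.588.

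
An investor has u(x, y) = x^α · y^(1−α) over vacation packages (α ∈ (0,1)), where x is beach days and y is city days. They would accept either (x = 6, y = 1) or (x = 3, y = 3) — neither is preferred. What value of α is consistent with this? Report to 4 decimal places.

α ≈ 0.6131

Indifference: 6^α · 1^(1−α) = 3^α · 3^(1−α).
Rearrange to (6/3)^α = (3/1)^(1−α) and take logs: α·0.6931472 = (1−α)·1.0986123.
Thus α·(1.7917595) = 1.0986123, so α = 1.0986123/1.7917595 ≈ 0.6131.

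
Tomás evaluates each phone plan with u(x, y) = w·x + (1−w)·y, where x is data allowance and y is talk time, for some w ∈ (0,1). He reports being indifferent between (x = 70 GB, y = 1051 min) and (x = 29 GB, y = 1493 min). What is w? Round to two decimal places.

w = 0.92

u(70,1051) = u(29,1493) means w·70 + (1−w)·1051 = w·29 + (1−w)·1493.
w·(70−29) = (1−w)·(1493−1051), i.e. w·41 = (1−w)·442.
The marginal rate of substitution is 442/41, so w = 442/(41+442) = 0.92.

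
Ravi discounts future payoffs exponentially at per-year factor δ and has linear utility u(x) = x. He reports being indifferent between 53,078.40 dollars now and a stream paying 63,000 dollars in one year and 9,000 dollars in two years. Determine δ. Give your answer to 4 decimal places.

δ ≈ 0.7600

Present value of the stream is 63000·δ + 9000·δ². Indifference gives 63000δ + 9000δ² = 53078.40.
So 9000δ² + 63000δ − 53078.40 = 0.
δ = (−63000 + √(63000² + 4·9000·53078.40)) / (2·9000) = (−63000 + √5879822400.00) / 18000 ≈ 0.7600.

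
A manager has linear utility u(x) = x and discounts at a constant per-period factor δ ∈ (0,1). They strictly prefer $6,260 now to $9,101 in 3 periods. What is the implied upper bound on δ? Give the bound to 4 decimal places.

Comparing present values: 6260 > δ^3·9101.
Dividing by 9101: δ^3 < 0.68784. Both sides are positive, so the cube root keeps the direction.
δ < 0.68784^(1/3) = 0.8827.

δ < 0.8827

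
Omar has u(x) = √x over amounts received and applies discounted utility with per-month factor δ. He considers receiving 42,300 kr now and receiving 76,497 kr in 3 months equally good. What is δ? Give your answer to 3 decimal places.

δ ≈ 0.906

The payoff in 3 months is discounted by δ^3, so u(42300) = δ^3·u(76497) and δ^3 = u(42300)/u(76497).
With u(x) = √x: δ^3 = √42300/√76497 = √(42300/76497) = 0.74361.
So δ = 0.74361^(1/3) ≈ 0.906.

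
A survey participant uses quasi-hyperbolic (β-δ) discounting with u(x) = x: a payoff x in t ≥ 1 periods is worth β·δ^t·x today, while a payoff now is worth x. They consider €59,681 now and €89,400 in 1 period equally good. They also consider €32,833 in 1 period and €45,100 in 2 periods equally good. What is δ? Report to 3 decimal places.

Both payoffs in the second observation are in the future, so β drops out: δ^1·32833 = δ^2·45100 ⇒ δ = 32833/45100 = 0.72800.

δ ≈ 0.728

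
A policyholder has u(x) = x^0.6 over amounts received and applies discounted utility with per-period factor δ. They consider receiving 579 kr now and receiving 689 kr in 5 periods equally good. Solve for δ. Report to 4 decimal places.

δ ≈ 0.9793

Equating discounted utilities: u(579) = δ^5·u(689) ⇒ δ^5 = u(579)/u(689).
Since u(x) = x^0.6, δ^5 = (579/689)^0.6 = 0.84035^0.6 = 0.90090.
Taking the 5th root: δ = 0.90090^(1/5) ≈ 0.9793.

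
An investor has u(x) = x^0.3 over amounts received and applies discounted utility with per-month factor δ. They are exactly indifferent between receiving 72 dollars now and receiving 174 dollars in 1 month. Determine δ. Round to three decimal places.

δ ≈ 0.767

Indifference means u(72) = δ · u(174), so δ = u(72)/u(174).
Since u(x) = x^0.3, δ = (72/174)^0.3 = 0.41379^0.3 = 0.76742.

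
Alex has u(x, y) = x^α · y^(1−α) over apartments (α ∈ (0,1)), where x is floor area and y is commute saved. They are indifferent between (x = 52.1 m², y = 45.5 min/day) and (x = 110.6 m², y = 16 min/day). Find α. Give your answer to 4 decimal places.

Indifference: 52.1^α · 45.5^(1−α) = 110.6^α · 16^(1−α).
(52.1/110.6)^α = (16/45.5)^(1−α); take logs: α·ln(52.1/110.6) = (1−α)·ln(16/45.5), i.e. α·-0.7527551 = (1−α)·-1.0451236.
Thus α·(-1.7978787) = -1.0451236, so α = -1.0451236/-1.7978787 ≈ 0.5813.

α ≈ 0.5813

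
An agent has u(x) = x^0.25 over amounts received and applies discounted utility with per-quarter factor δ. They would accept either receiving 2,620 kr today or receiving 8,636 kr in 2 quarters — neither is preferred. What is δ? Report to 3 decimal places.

δ ≈ 0.861

Equating discounted utilities: u(2620) = δ^2·u(8636) ⇒ δ^2 = u(2620)/u(8636).
With u(x) = x^0.25: δ^2 = 2620^0.25/8636^0.25 = (2620/8636)^0.25 = 0.74216.
So δ = 0.74216^(1/2) ≈ 0.861.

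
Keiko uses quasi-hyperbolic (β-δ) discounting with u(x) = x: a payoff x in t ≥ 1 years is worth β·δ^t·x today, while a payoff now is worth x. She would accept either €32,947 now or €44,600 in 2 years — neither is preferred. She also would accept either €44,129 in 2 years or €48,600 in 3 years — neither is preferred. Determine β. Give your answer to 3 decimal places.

β ≈ 0.896

The second indifference involves only future payoffs, so β cancels: β·δ^2·44129 = β·δ^3·48600, giving δ = 44129/48600 = 0.90800.
Now use the now-vs-future pair: 32947 = β·δ^2·44600 gives β = 32947/(0.82447·44600) ≈ 0.896.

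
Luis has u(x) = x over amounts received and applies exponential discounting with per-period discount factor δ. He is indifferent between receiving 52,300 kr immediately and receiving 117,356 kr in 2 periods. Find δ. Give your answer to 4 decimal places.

Equating discounted utilities: u(52300) = δ^2·u(117356) ⇒ δ^2 = u(52300)/u(117356).
With u(x) = x: δ^2 = 52300/117356 = 0.44565.
Taking the square root: δ = 0.44565^(1/2) ≈ 0.6676.

δ ≈ 0.6676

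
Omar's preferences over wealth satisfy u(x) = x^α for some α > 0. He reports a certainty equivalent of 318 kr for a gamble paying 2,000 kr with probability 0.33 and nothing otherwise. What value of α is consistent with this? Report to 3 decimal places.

EU(lottery) = 0.33·2000^α + 0.67·0 = 0.33·2000^α.
Setting u(318) equal to that: 318^α = 0.33·2000^α ⇒ (318/2000)^α = 0.33.
Take logs: α = ln 0.33 / ln(318/2000) ≈ 0.60291.

α ≈ 0.603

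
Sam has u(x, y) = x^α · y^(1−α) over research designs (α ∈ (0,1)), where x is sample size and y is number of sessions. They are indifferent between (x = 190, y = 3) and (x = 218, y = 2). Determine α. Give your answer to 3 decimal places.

α ≈ 0.747

Set the two utilities equal: 190^α·3^(1−α) = 218^α·2^(1−α).
(190/218)^α = (2/3)^(1−α); take logs: α·ln(190/218) = (1−α)·ln(2/3), i.e. α·-0.137471 = (1−α)·-0.405465.
So α/(1−α) = (-0.405465)/(-0.137471) = 2.949458, and α = 2.949458/3.949458 ≈ 0.747.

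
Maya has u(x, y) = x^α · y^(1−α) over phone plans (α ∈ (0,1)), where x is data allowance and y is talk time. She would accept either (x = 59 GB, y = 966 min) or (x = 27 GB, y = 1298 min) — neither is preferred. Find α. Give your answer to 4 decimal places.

Set the two utilities equal: 59^α·966^(1−α) = 27^α·1298^(1−α).
Taking logs: α·ln 59 + (1−α)·ln 966 = α·ln 27 + (1−α)·ln 1298, i.e. α·0.7817006 = (1−α)·0.2954161.
So α/(1−α) = (0.2954161)/(0.7817006) = 0.3779146, and α = 0.3779146/1.3779146 ≈ 0.2743.

α ≈ 0.2743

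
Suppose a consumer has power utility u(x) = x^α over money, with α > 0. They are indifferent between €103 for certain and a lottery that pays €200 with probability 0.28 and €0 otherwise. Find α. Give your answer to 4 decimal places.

Since u(0) = 0, the lottery's EU is 0.28·200^α.
Equating: 103^α = 0.28·200^α, i.e. 0.5150^α = 0.28.
Taking logs: α·ln(103/200) = ln(0.28), so α = -1.2729657 / -0.6635884 ≈ 1.9183.

α ≈ 1.9183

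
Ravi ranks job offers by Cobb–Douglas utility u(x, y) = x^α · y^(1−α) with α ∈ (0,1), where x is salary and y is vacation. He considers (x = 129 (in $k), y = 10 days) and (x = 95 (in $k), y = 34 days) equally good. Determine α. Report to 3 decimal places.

α ≈ 0.800

Set the two utilities equal: 129^α·10^(1−α) = 95^α·34^(1−α).
Rearrange to (129/95)^α = (34/10)^(1−α) and take logs: α·0.305936 = (1−α)·1.223775.
With A = 0.305936 and B = 1.223775: α·A = (1−α)·B, so α = B/(A+B) = 1.223775/1.529711 ≈ 0.800.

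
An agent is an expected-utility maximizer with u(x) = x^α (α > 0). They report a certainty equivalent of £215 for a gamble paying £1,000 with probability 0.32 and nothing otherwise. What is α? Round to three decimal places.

Since u(0) = 0, the lottery's EU is 0.32·1000^α.
Indifference: 215^α = 0.32·1000^α, so (215/1000)^α = 0.32.
α = ln(0.32) / ln(215/1000) = -1.139434/-1.537117 ≈ 0.741.

α ≈ 0.741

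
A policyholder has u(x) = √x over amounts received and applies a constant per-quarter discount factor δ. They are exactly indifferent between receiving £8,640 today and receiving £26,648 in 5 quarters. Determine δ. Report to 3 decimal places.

δ ≈ 0.893

Indifference means u(8640) = δ^5 · u(26648), so δ^5 = u(8640)/u(26648).
With u(x) = √x: δ^5 = √8640/√26648 = √(8640/26648) = 0.56941.
Hence δ = (0.56941)^(1/5) = 0.89348.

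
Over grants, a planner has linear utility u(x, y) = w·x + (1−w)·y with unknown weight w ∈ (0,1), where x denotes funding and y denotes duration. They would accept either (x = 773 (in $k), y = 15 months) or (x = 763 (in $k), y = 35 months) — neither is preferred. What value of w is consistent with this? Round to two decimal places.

Indifference: w·773 + (1−w)·15 = w·763 + (1−w)·35.
Collecting terms: w·10 = (1−w)·20.
Hence w = 20/(10+20) = 20/30 = 0.67.

w = 0.67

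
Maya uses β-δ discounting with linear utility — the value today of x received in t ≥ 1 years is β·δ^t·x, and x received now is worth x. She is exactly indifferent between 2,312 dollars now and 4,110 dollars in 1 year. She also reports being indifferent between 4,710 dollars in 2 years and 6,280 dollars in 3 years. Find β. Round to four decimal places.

β ≈ 0.7500

Both payoffs in the second observation are in the future, so β drops out: δ^2·4710 = δ^3·6280 ⇒ δ = 4710/6280 = 0.75000.
The first indifference: 2312 = β·δ·4110, so β = 2312/(δ·4110) = 2312/(0.75000·4110) ≈ 0.7500.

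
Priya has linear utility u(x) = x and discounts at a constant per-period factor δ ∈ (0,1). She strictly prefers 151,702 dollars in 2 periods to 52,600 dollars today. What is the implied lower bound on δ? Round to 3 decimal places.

The preference means 52600 < δ^2·151702.
Dividing by 151702: δ^2 > 0.34673. Both sides are positive, so the square root keeps the direction.
δ > 0.34673^(1/2) = 0.589.

δ > 0.589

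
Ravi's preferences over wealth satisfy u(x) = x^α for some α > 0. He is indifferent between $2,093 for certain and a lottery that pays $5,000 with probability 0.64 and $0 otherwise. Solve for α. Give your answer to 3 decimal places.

EU(lottery) = 0.64·5000^α + 0.36·0 = 0.64·5000^α.
Setting u(2093) equal to that: 2093^α = 0.64·5000^α ⇒ (2093/5000)^α = 0.64.
Taking logs: α·ln(2093/5000) = ln(0.64), so α = -0.446287 / -0.870839 ≈ 0.512.

α ≈ 0.512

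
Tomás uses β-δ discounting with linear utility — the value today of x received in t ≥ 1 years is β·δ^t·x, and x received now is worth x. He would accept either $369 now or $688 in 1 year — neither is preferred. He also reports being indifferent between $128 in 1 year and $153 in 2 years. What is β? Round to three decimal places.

β ≈ 0.641

Both payoffs in the second observation are in the future, so β drops out: δ^1·128 = δ^2·153 ⇒ δ = 128/153 = 0.83660.
Substituting δ into 369 = β·δ·688: β = 369/(575.582) ≈ 0.641.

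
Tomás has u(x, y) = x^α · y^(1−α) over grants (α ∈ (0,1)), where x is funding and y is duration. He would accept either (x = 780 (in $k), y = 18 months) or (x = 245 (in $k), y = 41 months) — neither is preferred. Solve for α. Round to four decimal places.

Set the two utilities equal: 780^α·18^(1−α) = 245^α·41^(1−α).
Rearrange to (780/245)^α = (41/18)^(1−α) and take logs: α·1.1580357 = (1−α)·0.8232003.
Thus α·(1.9812360) = 0.8232003, so α = 0.8232003/1.9812360 ≈ 0.4155.

α ≈ 0.4155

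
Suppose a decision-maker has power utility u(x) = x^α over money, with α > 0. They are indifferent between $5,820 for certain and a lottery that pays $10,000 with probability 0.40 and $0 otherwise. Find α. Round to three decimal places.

α ≈ 1.693

The lottery's expected utility is 0.40·u(10000) + 0.60·u(0) = 0.40·10000^α (since u(0) = 0 for α > 0).
Indifference: 5820^α = 0.40·10000^α, so (5820/10000)^α = 0.40.
Taking logs: α·ln(5820/10000) = ln(0.40), so α = -0.916291 / -0.541285 ≈ 1.693.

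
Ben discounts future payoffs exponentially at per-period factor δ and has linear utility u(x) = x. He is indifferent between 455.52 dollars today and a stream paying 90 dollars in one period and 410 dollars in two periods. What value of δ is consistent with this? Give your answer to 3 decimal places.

Equating present values: 455.52 = 90δ + 410δ².
Rearranged: 410δ² + 90δ − 455.52 = 0.
The positive root is δ = [−90 + √(90² + 4·410·455.52)] / (2·410) = (−90 + 868.995)/820 ≈ 0.950.

δ ≈ 0.950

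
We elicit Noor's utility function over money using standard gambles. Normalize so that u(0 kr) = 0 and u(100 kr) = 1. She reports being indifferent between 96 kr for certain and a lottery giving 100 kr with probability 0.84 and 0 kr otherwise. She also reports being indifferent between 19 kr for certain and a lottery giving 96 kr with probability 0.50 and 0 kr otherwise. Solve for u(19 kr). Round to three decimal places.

0.420

The first gamble pins u(96 kr): it must equal 0.84·1 + 0.16·0 = 0.84.
Chaining: u(19 kr) = 0.50·0.84 + 0.50·0.00 = 0.4200.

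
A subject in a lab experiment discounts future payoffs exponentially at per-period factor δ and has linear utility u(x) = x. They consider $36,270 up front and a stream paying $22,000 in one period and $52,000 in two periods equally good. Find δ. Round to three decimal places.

Present value of the stream is 22000·δ + 52000·δ². Indifference gives 22000δ + 52000δ² = 36270.
So 52000δ² + 22000δ − 36270 = 0.
The positive root is δ = [−22000 + √(22000² + 4·52000·36270)] / (2·52000) = (−22000 + 89600.000)/104000 ≈ 0.650.

δ ≈ 0.650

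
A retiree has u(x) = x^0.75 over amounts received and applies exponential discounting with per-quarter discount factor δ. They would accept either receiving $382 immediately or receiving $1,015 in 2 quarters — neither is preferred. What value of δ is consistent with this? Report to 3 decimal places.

Indifference means u(382) = δ^2 · u(1015), so δ^2 = u(382)/u(1015).
With u(x) = x^0.75: δ^2 = 382^0.75/1015^0.75 = (382/1015)^0.75 = 0.48051.
Hence δ = (0.48051)^(1/2) = 0.69318.

δ ≈ 0.693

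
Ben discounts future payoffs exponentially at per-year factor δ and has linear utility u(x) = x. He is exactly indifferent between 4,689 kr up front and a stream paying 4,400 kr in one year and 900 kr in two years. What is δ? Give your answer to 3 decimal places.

Equating present values: 4689 = 4400δ + 900δ².
Rearranged: 900δ² + 4400δ − 4689 = 0.
The positive root is δ = [−4400 + √(4400² + 4·900·4689)] / (2·900) = (−4400 + 6020.000)/1800 ≈ 0.900.

δ ≈ 0.900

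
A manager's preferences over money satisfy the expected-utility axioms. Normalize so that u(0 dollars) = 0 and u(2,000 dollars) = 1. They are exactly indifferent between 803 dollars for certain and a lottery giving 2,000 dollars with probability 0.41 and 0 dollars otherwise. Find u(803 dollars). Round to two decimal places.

u(803 dollars) equals the lottery's expected utility: 0.41·1 + 0.59·0 = 0.41.

0.41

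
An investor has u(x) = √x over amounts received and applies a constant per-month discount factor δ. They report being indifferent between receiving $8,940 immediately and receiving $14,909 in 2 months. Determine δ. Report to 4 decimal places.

δ ≈ 0.8800

The payoff in 2 months is discounted by δ^2, so u(8940) = δ^2·u(14909) and δ^2 = u(8940)/u(14909).
Since u(x) = √x, δ^2 = √(8940/14909) = 0.77436.
So δ = 0.77436^(1/2) ≈ 0.8800.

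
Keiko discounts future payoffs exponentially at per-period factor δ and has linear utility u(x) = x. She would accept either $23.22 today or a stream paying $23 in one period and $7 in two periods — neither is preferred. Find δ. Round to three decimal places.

Present value of the stream is 23·δ + 7·δ². Indifference gives 23δ + 7δ² = 23.22.
That is, 7δ² + 23δ − 23.22 = 0, a quadratic in δ.
The positive root is δ = [−23 + √(23² + 4·7·23.22)] / (2·7) = (−23 + 34.339)/14 ≈ 0.810.

δ ≈ 0.810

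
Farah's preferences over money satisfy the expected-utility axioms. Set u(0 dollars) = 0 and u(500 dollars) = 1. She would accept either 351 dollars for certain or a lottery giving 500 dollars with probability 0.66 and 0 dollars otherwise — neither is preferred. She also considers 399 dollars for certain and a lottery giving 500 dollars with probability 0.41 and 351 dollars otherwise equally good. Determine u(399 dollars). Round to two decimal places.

The first gamble pins u(351 dollars): it must equal 0.66·1 + 0.34·0 = 0.66.
The second indifference gives u(399 dollars) = 0.41·u(500 dollars) + 0.59·u(351 dollars) = 0.41·1.00 + 0.59·0.66 = 0.7994.

0.80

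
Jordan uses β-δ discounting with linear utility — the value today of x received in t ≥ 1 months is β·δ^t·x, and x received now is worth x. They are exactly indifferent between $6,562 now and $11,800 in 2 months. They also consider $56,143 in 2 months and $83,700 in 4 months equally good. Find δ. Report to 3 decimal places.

From the later pair, β·δ^2·56143 = β·δ^4·83700; dividing through, δ^2 = 56143/83700 = 0.67076, so δ = 0.81900.

δ ≈ 0.819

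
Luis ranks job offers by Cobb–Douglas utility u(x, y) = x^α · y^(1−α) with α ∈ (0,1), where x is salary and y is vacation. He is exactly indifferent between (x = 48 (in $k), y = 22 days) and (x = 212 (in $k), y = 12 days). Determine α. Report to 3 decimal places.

α ≈ 0.290

Set the two utilities equal: 48^α·22^(1−α) = 212^α·12^(1−α).
(48/212)^α = (12/22)^(1−α); take logs: α·ln(48/212) = (1−α)·ln(12/22), i.e. α·-1.485385 = (1−α)·-0.606136.
With A = -1.485385 and B = -0.606136: α·A = (1−α)·B, so α = B/(A+B) = -0.606136/-2.091521 ≈ 0.290.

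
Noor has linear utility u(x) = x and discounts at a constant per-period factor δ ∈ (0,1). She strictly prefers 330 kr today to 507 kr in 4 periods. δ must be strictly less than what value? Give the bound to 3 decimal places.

δ < 0.898

The preference means 330 > δ^4·507.
Hence δ^4 < 330/507 = 0.65089, and x ↦ x^(1/4) is increasing on (0,∞).
δ < (330/507)^(1/4) ≈ 0.898.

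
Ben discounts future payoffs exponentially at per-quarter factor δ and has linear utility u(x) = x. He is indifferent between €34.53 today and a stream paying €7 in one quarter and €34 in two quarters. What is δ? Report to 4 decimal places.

δ ≈ 0.9101

Present value of the stream is 7·δ + 34·δ². Indifference gives 7δ + 34δ² = 34.53.
Rearranged: 34δ² + 7δ − 34.53 = 0.
δ = (−7 + √(7² + 4·34·34.53)) / (2·34) = (−7 + √4745.08) / 68 ≈ 0.9101.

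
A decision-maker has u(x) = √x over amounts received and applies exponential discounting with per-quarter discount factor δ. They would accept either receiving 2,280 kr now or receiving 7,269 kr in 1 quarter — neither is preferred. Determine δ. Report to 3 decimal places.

The payoff in 1 quarter is discounted by δ, so u(2280) = δ·u(7269) and δ = u(2280)/u(7269).
With u(x) = √x: δ = √2280/√7269 = √(2280/7269) = 0.56005.

δ ≈ 0.560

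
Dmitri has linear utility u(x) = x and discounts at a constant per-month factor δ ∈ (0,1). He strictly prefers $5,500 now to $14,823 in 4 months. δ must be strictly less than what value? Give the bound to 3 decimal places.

δ < 0.780

Under u(x) = x this choice says 5500 > δ^4·14823.
So δ^4 < 5500/14823 = 0.37104; taking the 4th root of both positive sides preserves the inequality.
δ < (5500/14823)^(1/4) ≈ 0.780.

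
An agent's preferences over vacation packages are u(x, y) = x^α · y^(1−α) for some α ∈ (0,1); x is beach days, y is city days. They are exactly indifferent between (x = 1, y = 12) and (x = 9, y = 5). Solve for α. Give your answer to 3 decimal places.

The Cobb–Douglas utilities coincide, so 1^α·12^(1−α) = 9^α·5^(1−α).
Taking logs: α·ln 1 + (1−α)·ln 12 = α·ln 9 + (1−α)·ln 5, i.e. α·-2.197225 = (1−α)·-0.875469.
With A = -2.197225 and B = -0.875469: α·A = (1−α)·B, so α = B/(A+B) = -0.875469/-3.072694 ≈ 0.285.

α ≈ 0.285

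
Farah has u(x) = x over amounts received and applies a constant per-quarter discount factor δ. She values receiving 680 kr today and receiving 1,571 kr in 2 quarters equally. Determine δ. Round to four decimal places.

Equating discounted utilities: u(680) = δ^2·u(1571) ⇒ δ^2 = u(680)/u(1571).
With u(x) = x: δ^2 = 680/1571 = 0.43285.
Hence δ = (0.43285)^(1/2) = 0.657910.

δ ≈ 0.6579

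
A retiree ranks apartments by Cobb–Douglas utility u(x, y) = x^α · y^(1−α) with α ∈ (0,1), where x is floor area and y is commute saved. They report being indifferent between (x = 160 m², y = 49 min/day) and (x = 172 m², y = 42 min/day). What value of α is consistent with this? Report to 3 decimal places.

α ≈ 0.681

Set the two utilities equal: 160^α·49^(1−α) = 172^α·42^(1−α).
Taking logs: α·ln 160 + (1−α)·ln 49 = α·ln 172 + (1−α)·ln 42, i.e. α·-0.072321 = (1−α)·-0.154151.
So α/(1−α) = (-0.154151)/(-0.072321) = 2.131483, and α = 2.131483/3.131483 ≈ 0.681.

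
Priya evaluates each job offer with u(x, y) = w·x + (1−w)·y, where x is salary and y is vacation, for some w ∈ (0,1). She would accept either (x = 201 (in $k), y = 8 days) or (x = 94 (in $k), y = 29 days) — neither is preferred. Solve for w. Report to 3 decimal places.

Indifference: w·201 + (1−w)·8 = w·94 + (1−w)·29.
Rearranging, 107·w − 21·(1−w) = 0.
Hence w = 21/(107+21) = 21/128 = 0.164.

w = 0.164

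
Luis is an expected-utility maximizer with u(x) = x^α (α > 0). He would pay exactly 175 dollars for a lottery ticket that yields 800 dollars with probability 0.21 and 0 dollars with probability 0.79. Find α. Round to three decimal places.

α ≈ 1.027

Since u(0) = 0, the lottery's EU is 0.21·800^α.
Indifference: 175^α = 0.21·800^α, so (175/800)^α = 0.21.
Take logs: α = ln 0.21 / ln(175/800) ≈ 1.02686.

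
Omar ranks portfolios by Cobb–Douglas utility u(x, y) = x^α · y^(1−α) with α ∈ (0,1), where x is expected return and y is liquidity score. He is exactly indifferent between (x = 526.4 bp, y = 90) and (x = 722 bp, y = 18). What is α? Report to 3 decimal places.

α ≈ 0.836

Set the two utilities equal: 526.4^α·90^(1−α) = 722^α·18^(1−α).
(526.4/722)^α = (18/90)^(1−α); take logs: α·ln(526.4/722) = (1−α)·ln(18/90), i.e. α·-0.315964 = (1−α)·-1.609438.
With A = -0.315964 and B = -1.609438: α·A = (1−α)·B, so α = B/(A+B) = -1.609438/-1.925402 ≈ 0.836.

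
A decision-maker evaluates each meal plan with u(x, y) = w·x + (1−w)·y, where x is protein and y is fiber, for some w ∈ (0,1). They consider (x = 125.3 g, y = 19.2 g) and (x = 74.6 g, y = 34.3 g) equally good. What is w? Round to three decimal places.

w = 0.229

Equating utilities: w·125.3 + (1−w)·19.2 = w·74.6 + (1−w)·34.3.
Rearranging, 50.7·w − 15.1·(1−w) = 0.
The marginal rate of substitution is 15.1/50.7, so w = 15.1/(50.7+15.1) = 0.229.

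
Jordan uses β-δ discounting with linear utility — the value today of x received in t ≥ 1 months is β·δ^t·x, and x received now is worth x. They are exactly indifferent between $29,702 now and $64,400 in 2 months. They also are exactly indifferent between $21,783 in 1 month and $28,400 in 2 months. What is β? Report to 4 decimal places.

From the later pair, β·δ^1·21783 = β·δ^2·28400; dividing through, δ = 21783/28400 = 0.76701.
Now use the now-vs-future pair: 29702 = β·δ^2·64400 gives β = 29702/(0.58830·64400) ≈ 0.7840.

β ≈ 0.7840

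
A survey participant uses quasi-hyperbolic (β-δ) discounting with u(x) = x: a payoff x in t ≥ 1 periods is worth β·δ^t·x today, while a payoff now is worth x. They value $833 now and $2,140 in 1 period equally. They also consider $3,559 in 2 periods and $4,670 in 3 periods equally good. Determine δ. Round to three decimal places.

From the later pair, β·δ^2·3559 = β·δ^3·4670; dividing through, δ = 3559/4670 = 0.76210.

δ ≈ 0.762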